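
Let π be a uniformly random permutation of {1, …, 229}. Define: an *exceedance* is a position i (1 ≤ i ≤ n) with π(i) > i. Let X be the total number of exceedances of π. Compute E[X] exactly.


Write X = Σ_{i=1}^{229} X_i, where X_i = 1_{π(i) > i}.
For each fixed i, π(i) is uniform over {1, …, 229} (marginal of a uniform permutation), so P[π(i) > i] = (n − i)/n. Summing: Σ_{i=1}^{229} (n − i)/n = (0 + 1 + … + 228)/229 = 229(229 − 1)/(2·229) = (229 − 1)/2.
Hence E[X] = Σ_{i=1}^{229} (229 − i)/229 = 114 ≈ 114.000000.

E[X] = 114 = 114.000000.


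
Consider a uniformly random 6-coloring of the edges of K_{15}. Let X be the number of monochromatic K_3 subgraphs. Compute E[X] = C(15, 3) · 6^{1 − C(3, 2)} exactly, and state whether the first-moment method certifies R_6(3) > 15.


E[X] = C(15, 3) · 6^{1 − 3} = 455 · 6^{−2} = 455/36.
As a reduced fraction: E[X] = 455/36 ≈ 12.639.
Is E[X] < 1? NO.
Since E[X] ≥ 1, the first-moment bound is inconclusive at n = 15; it does NOT by itself certify R_6(3) > 15.

E[X] = 455/36 ≈ 12.639; E[X] ≥ 1; first-moment method inconclusive here.


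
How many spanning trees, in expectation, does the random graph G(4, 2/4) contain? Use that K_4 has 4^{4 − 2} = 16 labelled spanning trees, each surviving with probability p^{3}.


K_4 has 4^{4 − 2} = 16 labelled spanning trees.
For each such spanning tree H, let X_H = 1 if all 3 edges of H are present in G. Then P[X_H = 1] = p^{3} = (1/2)^{3} = 1/8.
By linearity: E[X] = Σ_H E[X_H] = 16 · p^{3} = 16 · 1/8 = 2.
Numerically: E[X] ≈ 2.

E[X] = 16 · (1/2)^{3} = 2 ≈ 2.


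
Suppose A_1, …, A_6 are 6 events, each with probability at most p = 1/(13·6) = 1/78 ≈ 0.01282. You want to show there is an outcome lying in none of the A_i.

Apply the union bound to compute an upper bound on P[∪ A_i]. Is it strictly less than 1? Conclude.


Union bound: P[∪_{i=1}^{6} A_i] ≤ Σ_i P[A_i] ≤ 6·p = 6·(1/78) = 1/13.
Numerically: 1/13 ≈ 0.07692.
Is 1/13 < 1? YES.
Since P[∪ A_i] ≤ 1/13 < 1, the complement has P[∩ A_i^c] ≥ 1 − 1/13 = 12/13 > 0, so some outcome avoids every A_i.

6·p = 1/13 ≈ 0.07692; existence CERTIFIED by the union bound.


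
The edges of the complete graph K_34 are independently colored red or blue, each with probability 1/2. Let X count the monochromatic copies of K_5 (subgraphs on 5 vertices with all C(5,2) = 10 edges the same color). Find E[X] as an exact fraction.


Let X = Σ_S X_S over the C(34, 5) = 278256 subsets S of size 5, where X_S = 1 if the K_5 on S is monochromatic.
For a fixed S, the K_5 on S has C(5, 2) = 10 edges. P[all 10 edges red] = (1/2)^10, and likewise for blue, so P[monochromatic] = 2·(1/2)^10 = 2^{1 − 10} = 1/512.
By linearity of expectation: E[X] = C(34, 5) · 2^{1 − 10} = 278256 · 1/512 = 17391/32.
Numerically: E[X] ≈ 543.4688.

E[X] = C(34,5)·2^(1−C(5,2)) = 17391/32 ≈ 543.4688.


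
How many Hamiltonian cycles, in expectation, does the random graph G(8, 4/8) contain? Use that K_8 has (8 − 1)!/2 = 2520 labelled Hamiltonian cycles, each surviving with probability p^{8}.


K_8 has (8 − 1)!/2 = 2520 labelled Hamiltonian cycles.
For each such Hamiltonian cycle H, let X_H = 1 if all 8 edges of H are present in G. Then P[X_H = 1] = p^{8} = (1/2)^{8} = 1/256.
By linearity of expectation: E[X] = Σ_H E[X_H] = 2520 · p^{8} = 2520 · 1/256 = 315/32.
Numerically: E[X] ≈ 9.844.

E[X] = 2520 · (1/2)^{8} = 315/32 ≈ 9.844.


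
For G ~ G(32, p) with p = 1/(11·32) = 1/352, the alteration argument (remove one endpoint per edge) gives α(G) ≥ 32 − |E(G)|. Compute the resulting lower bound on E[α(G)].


E[|E(G)|] = C(32, 2)·p = 496 · (1/352) = 31/22.
E[α(G)] ≥ n − E[|E(G)|] = 32 − 31/22 = 673/22.
Numerically: ≈ 30.5909.
(This is only a lower bound; the true E[α(G)] may be larger.)

E[α(G)] ≥ 673/22 ≈ 30.5909.


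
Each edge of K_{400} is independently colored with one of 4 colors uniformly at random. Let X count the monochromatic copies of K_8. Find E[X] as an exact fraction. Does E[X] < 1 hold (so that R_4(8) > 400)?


E[X] = C(400, 8) · 4^{1 − 28} = 15148408086508950 · 4^{−27} = 15148408086508950/18014398509481984.
As a reduced fraction: E[X] = 7574204043254475/9007199254740992 ≈ 0.8409.
Is E[X] < 1? YES.
Since E[X] < 1, there exists a 4-coloring of K_{400} with no monochromatic K_8; hence R_4(8) > 400.

E[X] = 7574204043254475/9007199254740992 ≈ 0.8409; E[X] < 1, so R_4(8) > 400.


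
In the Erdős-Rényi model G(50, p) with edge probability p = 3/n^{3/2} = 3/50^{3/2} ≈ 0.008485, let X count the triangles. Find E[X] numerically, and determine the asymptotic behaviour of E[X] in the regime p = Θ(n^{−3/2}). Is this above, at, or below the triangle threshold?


Number of potential triangles: C(50, 3) = 19600.
Each occurs with probability p³ ≈ (0.008485)³ ≈ 6.109403e-07.
By linearity: E[X] = C(50, 3)·p³ ≈ 19600 · 6.109403e-07 ≈ 0.0120.
Since α = 3/2 > 1, p = c/n^{3/2} = o(1/n) is below the triangle threshold p ~ 1/n. Asymptotically E[X] ~ (c³/6)·n^{3(1−α)} = (3³/6)·n^{-1.5} → 0, so by Markov's inequality G has no triangles w.h.p.

E[X] ≈ 0.0120; in regime p = Θ(1/n^{3/2}) E[X] tends to 0 (below the triangle threshold p ~ 1/n).


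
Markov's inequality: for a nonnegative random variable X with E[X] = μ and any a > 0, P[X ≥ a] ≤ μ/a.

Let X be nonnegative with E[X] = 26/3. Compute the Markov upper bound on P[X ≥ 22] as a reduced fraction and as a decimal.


μ = E[X] = 26/3, a = 22.
Markov: P[X ≥ 22] ≤ μ/a = (26/3)/22 = 13/33.
Numerically: ≈ 0.3939.
(Since a = 22 > μ = 8.6667, the bound 13/33 is < 1 and informative.)

P[X ≥ 22] ≤ 13/33 ≈ 0.3939.


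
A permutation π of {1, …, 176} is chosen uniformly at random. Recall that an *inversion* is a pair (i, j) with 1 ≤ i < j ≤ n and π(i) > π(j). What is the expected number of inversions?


Write X = Σ X_I over the C(176, 2) = 15400 pairs i < j, with X_I the indicator of one inversion.
There are 15400 indicators.
For each fixed pair i < j, the values π(i) and π(j) are two distinct elements of {1, …, 176} in uniformly random order; by symmetry P[π(i) > π(j)] = 1/2.
By linearity: E[X] = 15400 · (1/2) = C(176, 2) · (1/2) = 15400/2 = 7700 ≈ 7700.000.

E[X] = 7700 = 7700.000.


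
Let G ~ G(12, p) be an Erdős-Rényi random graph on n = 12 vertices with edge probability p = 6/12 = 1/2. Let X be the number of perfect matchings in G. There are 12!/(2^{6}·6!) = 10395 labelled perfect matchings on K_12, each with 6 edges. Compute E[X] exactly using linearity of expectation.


K_12 has 12!/(2^{6}·6!) = 10395 labelled perfect matchings.
For each such perfect matching H, let X_H = 1 if all 6 edges of H are present in G. Then P[X_H = 1] = p^{6} = (1/2)^{6} = 1/64.
By linearity: E[X] = Σ_H E[X_H] = 10395 · p^{6} = 10395 · 1/64 = 10395/64.
Numerically: E[X] ≈ 162.4.

E[X] = 10395 · (1/2)^{6} = 10395/64 ≈ 162.4.


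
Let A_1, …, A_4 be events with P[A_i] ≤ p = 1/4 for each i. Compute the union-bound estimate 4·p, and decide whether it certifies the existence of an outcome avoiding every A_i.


Union bound: P[∪_{i=1}^{4} A_i] ≤ Σ_i P[A_i] ≤ 4·p = 4·(1/4) = 1.
Numerically: 1 ≈ 1.0000.
Is 1 < 1? NO.
Since the bound 1 is ≥ 1, the union bound is uninformative here; it does NOT by itself certify existence.

4·p = 1 ≈ 1.0000; existence NOT certified by the union bound.


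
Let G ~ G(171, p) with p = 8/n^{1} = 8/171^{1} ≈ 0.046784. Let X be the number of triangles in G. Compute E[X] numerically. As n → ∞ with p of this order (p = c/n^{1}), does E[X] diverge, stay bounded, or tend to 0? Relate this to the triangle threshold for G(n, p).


Number of potential triangles: C(171, 3) = 818805.
Each occurs with probability p³ ≈ (0.046784)³ ≈ 1.0239568e-04.
By linearity: E[X] = C(171, 3)·p³ ≈ 818805 · 1.0239568e-04 ≈ 83.84209.
Here α = 1, so p = 8/n is exactly at the triangle threshold p ~ 1/n. Asymptotically E[X] → c³/6 = 8³/6 = 256/3 ≈ 85.33333, a bounded constant. In this regime the triangle count is asymptotically Poisson(c³/6).

E[X] ≈ 83.84209; in regime p = Θ(1/n^{1}) E[X] stays bounded (at the triangle threshold p ~ 1/n).


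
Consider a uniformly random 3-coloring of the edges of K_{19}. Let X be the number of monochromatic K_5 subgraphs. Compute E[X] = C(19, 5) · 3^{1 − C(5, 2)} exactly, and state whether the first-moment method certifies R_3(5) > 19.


E[X] = C(19, 5) · 3^{1 − 10} = 11628 · 3^{−9} = 11628/19683.
As a reduced fraction: E[X] = 1292/2187 ≈ 0.5908.
Is E[X] < 1? YES.
Since E[X] < 1, there exists a 3-coloring of K_{19} with no monochromatic K_5; hence R_3(5) > 19.

E[X] = 1292/2187 ≈ 0.5908; E[X] < 1, so R_3(5) > 19.


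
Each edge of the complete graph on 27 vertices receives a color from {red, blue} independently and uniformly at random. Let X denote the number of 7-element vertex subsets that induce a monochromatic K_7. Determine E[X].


Let X = Σ_S X_S over the C(27, 7) = 888030 subsets S of size 7, where X_S = 1 if the K_7 on S is monochromatic.
For a fixed S, the K_7 on S has C(7, 2) = 21 edges. P[all 21 edges red] = (1/2)^21, and likewise for blue, so P[monochromatic] = 2·(1/2)^21 = 2^{1 − 21} = 1/1048576.
By linearity of expectation: E[X] = C(27, 7) · 2^{1 − 21} = 888030 · 1/1048576 = 444015/524288.
Numerically: E[X] ≈ 0.846891.

E[X] = C(27,7)·2^(1−C(7,2)) = 444015/524288 ≈ 0.846891.


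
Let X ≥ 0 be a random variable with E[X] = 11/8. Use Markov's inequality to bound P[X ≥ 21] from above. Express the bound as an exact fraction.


μ = E[X] = 11/8, a = 21.
Markov: P[X ≥ 21] ≤ μ/a = (11/8)/21 = 11/168.
Numerically: ≈ 0.065.
(Since a = 21 > μ = 1.375, the bound 11/168 is < 1 and informative.)

P[X ≥ 21] ≤ 11/168 ≈ 0.065.


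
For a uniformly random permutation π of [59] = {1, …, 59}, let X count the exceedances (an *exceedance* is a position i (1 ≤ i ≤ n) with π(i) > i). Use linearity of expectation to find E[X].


Write X = Σ_{i=1}^{59} X_i, where X_i = 1_{π(i) > i}.
For each fixed i, π(i) is uniform over {1, …, 59} (marginal of a uniform permutation), so P[π(i) > i] = (n − i)/n. Summing: Σ_{i=1}^{59} (n − i)/n = (0 + 1 + … + 58)/59 = 59(59 − 1)/(2·59) = (59 − 1)/2.
Hence E[X] = Σ_{i=1}^{59} (59 − i)/59 = 29 ≈ 29.00000.

E[X] = 29 = 29.00000.


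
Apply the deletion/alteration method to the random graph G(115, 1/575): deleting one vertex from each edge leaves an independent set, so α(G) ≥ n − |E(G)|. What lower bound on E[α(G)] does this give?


E[|E(G)|] = C(115, 2)·p = 6555 · (1/575) = 57/5.
E[α(G)] ≥ n − E[|E(G)|] = 115 − 57/5 = 518/5.
Numerically: ≈ 103.600000.
(This is only a lower bound; the true E[α(G)] may be larger.)

E[α(G)] ≥ 518/5 ≈ 103.600000.


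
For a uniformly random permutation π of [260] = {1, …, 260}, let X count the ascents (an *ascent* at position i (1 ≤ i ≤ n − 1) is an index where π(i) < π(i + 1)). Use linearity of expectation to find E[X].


Write X = Σ X_I over i = 1, …, 259, with X_I the indicator of one ascent.
There are 259 indicators.
For each fixed i, the pair (π(i), π(i+1)) is a uniformly random ordered pair of distinct values from {1, …, 260}; by symmetry P[π(i) < π(i+1)] = 1/2.
By linearity: E[X] = 259 · (1/2) = (260 − 1) · (1/2) = 259/2 ≈ 129.5000.

E[X] = 259/2 = 129.5000.


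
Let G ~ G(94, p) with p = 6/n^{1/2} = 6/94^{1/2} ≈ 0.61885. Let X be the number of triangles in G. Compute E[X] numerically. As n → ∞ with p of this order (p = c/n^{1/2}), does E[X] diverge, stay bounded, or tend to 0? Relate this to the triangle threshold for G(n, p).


Number of potential triangles: C(94, 3) = 134044.
Each occurs with probability p³ ≈ (0.61885)³ ≈ 2.3700744e-01.
By linearity: E[X] = C(94, 3)·p³ ≈ 134044 · 2.3700744e-01 ≈ 31769.42466.
Since α = 1/2 < 1, p = c/n^{1/2} ≫ 1/n is above the triangle threshold p ~ 1/n. Asymptotically E[X] ~ (c³/6)·n^{3(1−α)} = (6³/6)·n^{1.5} → ∞; triangles are abundant w.h.p.

E[X] ≈ 31769.42466; in regime p = Θ(1/n^{1/2}) E[X] diverges (above the triangle threshold p ~ 1/n).


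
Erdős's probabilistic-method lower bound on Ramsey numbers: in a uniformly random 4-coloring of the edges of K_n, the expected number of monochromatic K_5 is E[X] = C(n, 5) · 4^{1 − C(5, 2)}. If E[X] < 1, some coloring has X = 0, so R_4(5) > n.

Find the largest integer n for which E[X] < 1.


We need C(n, 5) · 4^{1 − 10} < 1, i.e. C(n, 5) < 4^{10 − 1} = 262144.
Check values of n near the boundary:
  n = 29: C(29, 5) = 118755; 118755 < 262144? YES
  n = 30: C(30, 5) = 142506; 142506 < 262144? YES
  n = 31: C(31, 5) = 169911; 169911 < 262144? YES
  n = 32: C(32, 5) = 201376; 201376 < 262144? YES
  n = 33: C(33, 5) = 237336; 237336 < 262144? YES
  n = 34: C(34, 5) = 278256; 278256 < 262144? NO
The largest n with C(n, 5) < 262144 is n = 33 (where E[X] = 29667/32768 ≈ 0.905365). Hence R_4(5) > 33, i.e. R_4(5) ≥ 34.

Largest n = 33; hence R_4(5) > 33.


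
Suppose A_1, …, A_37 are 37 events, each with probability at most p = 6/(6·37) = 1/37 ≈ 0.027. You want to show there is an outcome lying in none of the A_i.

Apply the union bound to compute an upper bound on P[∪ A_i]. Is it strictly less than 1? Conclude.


Union bound: P[∪_{i=1}^{37} A_i] ≤ Σ_i P[A_i] ≤ 37·p = 37·(1/37) = 1.
Numerically: 1 ≈ 1.000.
Is 1 < 1? NO.
Since the bound 1 is ≥ 1, the union bound is uninformative here; it does NOT by itself certify existence.

37·p = 1 ≈ 1.000; existence NOT certified by the union bound.


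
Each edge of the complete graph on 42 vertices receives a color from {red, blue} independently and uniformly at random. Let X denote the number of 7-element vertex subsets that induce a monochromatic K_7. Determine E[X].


Let X = Σ_S X_S over the C(42, 7) = 26978328 subsets S of size 7, where X_S = 1 if the K_7 on S is monochromatic.
For a fixed S, the K_7 on S has C(7, 2) = 21 edges. P[all 21 edges red] = (1/2)^21, and likewise for blue, so P[monochromatic] = 2·(1/2)^21 = 2^{1 − 21} = 1/1048576.
By linearity: E[X] = C(42, 7) · 2^{1 − 21} = 26978328 · 1/1048576 = 3372291/131072.
Numerically: E[X] ≈ 25.729.

E[X] = C(42,7)·2^(1−C(7,2)) = 3372291/131072 ≈ 25.729.


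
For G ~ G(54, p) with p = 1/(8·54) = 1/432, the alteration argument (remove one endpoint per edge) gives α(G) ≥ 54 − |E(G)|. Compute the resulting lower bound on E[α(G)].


E[|E(G)|] = C(54, 2)·p = 1431 · (1/432) = 53/16.
E[α(G)] ≥ n − E[|E(G)|] = 54 − 53/16 = 811/16.
Numerically: ≈ 50.6875.
(This is only a lower bound; the true E[α(G)] may be larger.)

E[α(G)] ≥ 811/16 ≈ 50.6875.


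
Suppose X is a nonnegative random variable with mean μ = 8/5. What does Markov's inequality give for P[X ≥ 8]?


μ = E[X] = 8/5, a = 8.
Markov: P[X ≥ 8] ≤ μ/a = (8/5)/8 = 1/5.
Numerically: ≈ 0.200000.
(Since a = 8 > μ = 1.600000, the bound 1/5 is < 1 and informative.)

P[X ≥ 8] ≤ 1/5 ≈ 0.200000.


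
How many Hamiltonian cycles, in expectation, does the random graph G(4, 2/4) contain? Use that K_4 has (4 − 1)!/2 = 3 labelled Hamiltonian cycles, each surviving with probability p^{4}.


K_4 has (4 − 1)!/2 = 3 labelled Hamiltonian cycles.
For each such Hamiltonian cycle H, let X_H = 1 if all 4 edges of H are present in G. Then P[X_H = 1] = p^{4} = (1/2)^{4} = 1/16.
By linearity: E[X] = Σ_H E[X_H] = 3 · p^{4} = 3 · 1/16 = 3/16.
Numerically: E[X] ≈ 0.188.

E[X] = 3 · (1/2)^{4} = 3/16 ≈ 0.188.


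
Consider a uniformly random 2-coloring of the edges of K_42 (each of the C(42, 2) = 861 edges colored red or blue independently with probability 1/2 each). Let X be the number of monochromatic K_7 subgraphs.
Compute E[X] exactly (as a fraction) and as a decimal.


Let X = Σ_S X_S over the C(42, 7) = 26978328 subsets S of size 7, where X_S = 1 if the K_7 on S is monochromatic.
For a fixed S, the K_7 on S has C(7, 2) = 21 edges. P[all 21 edges red] = (1/2)^21, and likewise for blue, so P[monochromatic] = 2·(1/2)^21 = 2^{1 − 21} = 1/1048576.
By linearity: E[X] = C(42, 7) · 2^{1 − 21} = 26978328 · 1/1048576 = 3372291/131072.
Numerically: E[X] ≈ 25.728539.

E[X] = C(42,7)·2^(1−C(7,2)) = 3372291/131072 ≈ 25.728539.


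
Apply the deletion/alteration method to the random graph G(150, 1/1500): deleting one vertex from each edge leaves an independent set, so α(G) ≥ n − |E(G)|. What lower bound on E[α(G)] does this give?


E[|E(G)|] = C(150, 2)·p = 11175 · (1/1500) = 149/20.
E[α(G)] ≥ n − E[|E(G)|] = 150 − 149/20 = 2851/20.
Numerically: ≈ 142.550.
(This is only a lower bound; the true E[α(G)] may be larger.)

E[α(G)] ≥ 2851/20 ≈ 142.550.


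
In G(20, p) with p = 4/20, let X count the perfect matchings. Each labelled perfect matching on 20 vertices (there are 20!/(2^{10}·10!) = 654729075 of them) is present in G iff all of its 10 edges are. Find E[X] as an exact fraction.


K_20 has 20!/(2^{10}·10!) = 654729075 labelled perfect matchings.
For each such perfect matching H, let X_H = 1 if all 10 edges of H are present in G. Then P[X_H = 1] = p^{10} = (1/5)^{10} = 1/9765625.
By linearity: E[X] = Σ_H E[X_H] = 654729075 · p^{10} = 654729075 · 1/9765625 = 26189163/390625.
Numerically: E[X] ≈ 67.0443.

E[X] = 654729075 · (1/5)^{10} = 26189163/390625 ≈ 67.0443.


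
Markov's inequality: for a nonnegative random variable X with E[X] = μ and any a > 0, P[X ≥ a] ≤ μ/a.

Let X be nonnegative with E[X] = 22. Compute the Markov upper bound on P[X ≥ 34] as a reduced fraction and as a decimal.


μ = E[X] = 22, a = 34.
Markov: P[X ≥ 34] ≤ μ/a = (22)/34 = 11/17.
Numerically: ≈ 0.647.
(Since a = 34 > μ = 22.000, the bound 11/17 is < 1 and informative.)

P[X ≥ 34] ≤ 11/17 ≈ 0.647.


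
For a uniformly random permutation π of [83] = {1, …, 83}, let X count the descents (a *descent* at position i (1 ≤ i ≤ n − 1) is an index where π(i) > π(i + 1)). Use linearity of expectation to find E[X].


Write X = Σ X_I over i = 1, …, 82, with X_I the indicator of one descent.
There are 82 indicators.
For each fixed i, the pair (π(i), π(i+1)) is a uniformly random ordered pair of distinct values from {1, …, 83}; by symmetry P[π(i) > π(i+1)] = 1/2.
By linearity: E[X] = 82 · (1/2) = (83 − 1) · (1/2) = 41 ≈ 41.000000.

E[X] = 41 = 41.000000.


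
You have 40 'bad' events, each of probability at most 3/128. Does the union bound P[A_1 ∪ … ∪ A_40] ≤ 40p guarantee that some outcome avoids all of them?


Union bound: P[∪_{i=1}^{40} A_i] ≤ Σ_i P[A_i] ≤ 40·p = 40·(3/128) = 15/16.
Numerically: 15/16 ≈ 0.937500.
Is 15/16 < 1? YES.
Since P[∪ A_i] ≤ 15/16 < 1, the complement has P[∩ A_i^c] ≥ 1 − 15/16 = 1/16 > 0, so some outcome avoids every A_i.

40·p = 15/16 ≈ 0.937500; existence CERTIFIED by the union bound.


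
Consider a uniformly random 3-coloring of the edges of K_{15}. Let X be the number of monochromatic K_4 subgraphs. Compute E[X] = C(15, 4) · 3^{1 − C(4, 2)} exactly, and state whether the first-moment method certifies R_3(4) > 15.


E[X] = C(15, 4) · 3^{1 − 6} = 1365 · 3^{−5} = 1365/243.
As a reduced fraction: E[X] = 455/81 ≈ 5.617284.
Is E[X] < 1? NO.
Since E[X] ≥ 1, the first-moment bound is inconclusive at n = 15; it does NOT by itself certify R_3(4) > 15.

E[X] = 455/81 ≈ 5.617284; E[X] ≥ 1; first-moment method inconclusive here.


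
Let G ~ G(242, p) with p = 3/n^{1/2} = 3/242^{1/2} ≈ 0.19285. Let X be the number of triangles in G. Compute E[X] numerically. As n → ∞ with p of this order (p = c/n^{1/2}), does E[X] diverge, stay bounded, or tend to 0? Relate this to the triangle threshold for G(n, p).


Number of potential triangles: C(242, 3) = 2332880.
Each occurs with probability p³ ≈ (0.19285)³ ≈ 7.1720072e-03.
By linearity: E[X] = C(242, 3)·p³ ≈ 2332880 · 7.1720072e-03 ≈ 16731.43209.
Since α = 1/2 < 1, p = c/n^{1/2} ≫ 1/n is above the triangle threshold p ~ 1/n. Asymptotically E[X] ~ (c³/6)·n^{3(1−α)} = (3³/6)·n^{1.5} → ∞; triangles are abundant w.h.p.

E[X] ≈ 16731.43209; in regime p = Θ(1/n^{1/2}) E[X] diverges (above the triangle threshold p ~ 1/n).


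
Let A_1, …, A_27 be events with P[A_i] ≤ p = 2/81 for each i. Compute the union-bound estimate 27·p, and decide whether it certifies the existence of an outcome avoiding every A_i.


Union bound: P[∪_{i=1}^{27} A_i] ≤ Σ_i P[A_i] ≤ 27·p = 27·(2/81) = 2/3.
Numerically: 2/3 ≈ 0.66667.
Is 2/3 < 1? YES.
Since P[∪ A_i] ≤ 2/3 < 1, the complement has P[∩ A_i^c] ≥ 1 − 2/3 = 1/3 > 0, so some outcome avoids every A_i.

27·p = 2/3 ≈ 0.66667; existence CERTIFIED by the union bound.


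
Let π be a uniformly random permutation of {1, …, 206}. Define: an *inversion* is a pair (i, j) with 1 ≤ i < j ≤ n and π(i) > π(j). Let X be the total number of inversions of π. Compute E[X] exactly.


Write X = Σ X_I over the C(206, 2) = 21115 pairs i < j, with X_I the indicator of one inversion.
There are 21115 indicators.
For each fixed pair i < j, the values π(i) and π(j) are two distinct elements of {1, …, 206} in uniformly random order; by symmetry P[π(i) > π(j)] = 1/2.
By linearity: E[X] = 21115 · (1/2) = C(206, 2) · (1/2) = 21115/2 = 21115/2 ≈ 10557.5000.

E[X] = 21115/2 = 10557.5000.


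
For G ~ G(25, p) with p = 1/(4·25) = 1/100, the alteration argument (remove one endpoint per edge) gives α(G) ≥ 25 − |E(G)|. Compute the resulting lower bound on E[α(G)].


E[|E(G)|] = C(25, 2)·p = 300 · (1/100) = 3.
E[α(G)] ≥ n − E[|E(G)|] = 25 − 3 = 22.
Numerically: ≈ 22.0000.
(This is only a lower bound; the true E[α(G)] may be larger.)

E[α(G)] ≥ 22 ≈ 22.0000.


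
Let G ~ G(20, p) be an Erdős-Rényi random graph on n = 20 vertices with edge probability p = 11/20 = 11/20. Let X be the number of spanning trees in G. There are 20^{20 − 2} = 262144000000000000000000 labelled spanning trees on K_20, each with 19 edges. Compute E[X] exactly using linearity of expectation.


K_20 has 20^{20 − 2} = 262144000000000000000000 labelled spanning trees.
For each such spanning tree H, let X_H = 1 if all 19 edges of H are present in G. Then P[X_H = 1] = p^{19} = (11/20)^{19} = 61159090448414546291/5242880000000000000000000.
By linearity: E[X] = Σ_H E[X_H] = 262144000000000000000000 · p^{19} = 262144000000000000000000 · 61159090448414546291/5242880000000000000000000 = 61159090448414546291/20.
Numerically: E[X] ≈ 3.058e+18.

E[X] = 262144000000000000000000 · (11/20)^{19} = 61159090448414546291/20 ≈ 3.058e+18.


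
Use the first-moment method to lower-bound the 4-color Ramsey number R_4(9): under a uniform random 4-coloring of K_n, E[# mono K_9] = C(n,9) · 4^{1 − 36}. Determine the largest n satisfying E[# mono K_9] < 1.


We need C(n, 9) · 4^{1 − 36} < 1, i.e. C(n, 9) < 4^{36 − 1} = 1180591620717411303424.
Check values of n near the boundary:
  n = 908: C(908, 9) = 1111058428637338083100; 1111058428637338083100 < 1180591620717411303424? YES
  n = 909: C(909, 9) = 1122169012923711463931; 1122169012923711463931 < 1180591620717411303424? YES
  n = 910: C(910, 9) = 1133378248346922788210; 1133378248346922788210 < 1180591620717411303424? YES
  n = 911: C(911, 9) = 1144686900492291197405; 1144686900492291197405 < 1180591620717411303424? YES
  n = 912: C(912, 9) = 1156095740032081475120; 1156095740032081475120 < 1180591620717411303424? YES
  n = 913: C(913, 9) = 1167605542753639808390; 1167605542753639808390 < 1180591620717411303424? YES
  n = 914: C(914, 9) = 1179217089587653905932; 1179217089587653905932 < 1180591620717411303424? YES
  n = 915: C(915, 9) = 1190931166636537885130; 1190931166636537885130 < 1180591620717411303424? NO
  n = 916: C(916, 9) = 1202748565202942340440; 1202748565202942340440 < 1180591620717411303424? NO
The largest n with C(n, 9) < 1180591620717411303424 is n = 914 (where E[X] = 294804272396913476483/295147905179352825856 ≈ 0.999). Hence R_4(9) > 914, i.e. R_4(9) ≥ 915.

Largest n = 914; hence R_4(9) > 914.


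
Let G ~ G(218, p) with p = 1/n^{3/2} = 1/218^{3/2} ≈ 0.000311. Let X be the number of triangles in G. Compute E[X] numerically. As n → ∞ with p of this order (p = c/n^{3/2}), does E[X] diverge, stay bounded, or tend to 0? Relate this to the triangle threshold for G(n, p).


Number of potential triangles: C(218, 3) = 1703016.
Each occurs with probability p³ ≈ (0.000311)³ ≈ 2.99879e-11.
By linearity: E[X] = C(218, 3)·p³ ≈ 1703016 · 2.99879e-11 ≈ 0.000.
Since α = 3/2 > 1, p = c/n^{3/2} = o(1/n) is below the triangle threshold p ~ 1/n. Asymptotically E[X] ~ (c³/6)·n^{3(1−α)} = (1³/6)·n^{-1.5} → 0, so by Markov's inequality G has no triangles w.h.p.

E[X] ≈ 0.000; in regime p = Θ(1/n^{3/2}) E[X] tends to 0 (below the triangle threshold p ~ 1/n).


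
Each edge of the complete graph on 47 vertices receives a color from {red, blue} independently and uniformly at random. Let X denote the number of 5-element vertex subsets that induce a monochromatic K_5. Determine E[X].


Let X = Σ_S X_S over the C(47, 5) = 1533939 subsets S of size 5, where X_S = 1 if the K_5 on S is monochromatic.
For a fixed S, the K_5 on S has C(5, 2) = 10 edges. P[all 10 edges red] = (1/2)^10, and likewise for blue, so P[monochromatic] = 2·(1/2)^10 = 2^{1 − 10} = 1/512.
By linearity of expectation: E[X] = C(47, 5) · 2^{1 − 10} = 1533939 · 1/512 = 1533939/512.
Numerically: E[X] ≈ 2995.975.

E[X] = C(47,5)·2^(1−C(5,2)) = 1533939/512 ≈ 2995.975.


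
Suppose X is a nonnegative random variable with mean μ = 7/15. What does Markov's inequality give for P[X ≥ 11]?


μ = E[X] = 7/15, a = 11.
Markov: P[X ≥ 11] ≤ μ/a = (7/15)/11 = 7/165.
Numerically: ≈ 0.0424.
(Since a = 11 > μ = 0.4667, the bound 7/165 is < 1 and informative.)

P[X ≥ 11] ≤ 7/165 ≈ 0.0424.


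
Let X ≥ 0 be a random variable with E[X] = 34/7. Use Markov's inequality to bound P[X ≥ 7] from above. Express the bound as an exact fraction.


μ = E[X] = 34/7, a = 7.
Markov: P[X ≥ 7] ≤ μ/a = (34/7)/7 = 34/49.
Numerically: ≈ 0.694.
(Since a = 7 > μ = 4.857, the bound 34/49 is < 1 and informative.)

P[X ≥ 7] ≤ 34/49 ≈ 0.694.


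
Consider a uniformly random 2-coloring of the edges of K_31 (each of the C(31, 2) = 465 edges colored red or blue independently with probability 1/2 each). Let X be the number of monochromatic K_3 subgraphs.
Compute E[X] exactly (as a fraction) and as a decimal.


Let X = Σ_S X_S over the C(31, 3) = 4495 subsets S of size 3, where X_S = 1 if the K_3 on S is monochromatic.
For a fixed S, the K_3 on S has C(3, 2) = 3 edges. P[all 3 edges red] = (1/2)^3, and likewise for blue, so P[monochromatic] = 2·(1/2)^3 = 2^{1 − 3} = 1/4.
By linearity: E[X] = C(31, 3) · 2^{1 − 3} = 4495 · 1/4 = 4495/4.
Numerically: E[X] ≈ 1123.75000.

E[X] = C(31,3)·2^(1−C(3,2)) = 4495/4 ≈ 1123.75000.


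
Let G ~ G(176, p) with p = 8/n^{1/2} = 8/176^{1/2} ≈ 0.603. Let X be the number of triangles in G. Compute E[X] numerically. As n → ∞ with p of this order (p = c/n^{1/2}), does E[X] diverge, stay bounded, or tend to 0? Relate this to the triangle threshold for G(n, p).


Number of potential triangles: C(176, 3) = 893200.
Each occurs with probability p³ ≈ (0.603)³ ≈ 2.19281e-01.
By linearity: E[X] = C(176, 3)·p³ ≈ 893200 · 2.19281e-01 ≈ 195861.769.
Since α = 1/2 < 1, p = c/n^{1/2} ≫ 1/n is above the triangle threshold p ~ 1/n. Asymptotically E[X] ~ (c³/6)·n^{3(1−α)} = (8³/6)·n^{1.5} → ∞; triangles are abundant w.h.p.

E[X] ≈ 195861.769; in regime p = Θ(1/n^{1/2}) E[X] diverges (above the triangle threshold p ~ 1/n).


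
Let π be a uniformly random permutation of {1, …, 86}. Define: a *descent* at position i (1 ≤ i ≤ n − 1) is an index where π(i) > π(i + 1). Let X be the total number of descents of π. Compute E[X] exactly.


Write X = Σ X_I over i = 1, …, 85, with X_I the indicator of one descent.
There are 85 indicators.
For each fixed i, the pair (π(i), π(i+1)) is a uniformly random ordered pair of distinct values from {1, …, 86}; by symmetry P[π(i) > π(i+1)] = 1/2.
By linearity: E[X] = 85 · (1/2) = (86 − 1) · (1/2) = 85/2 ≈ 42.5000.

E[X] = 85/2 = 42.5000.


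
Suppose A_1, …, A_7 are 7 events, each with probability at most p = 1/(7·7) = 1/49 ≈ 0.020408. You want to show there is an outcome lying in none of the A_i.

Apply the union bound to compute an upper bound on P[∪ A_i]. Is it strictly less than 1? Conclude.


Union bound: P[∪_{i=1}^{7} A_i] ≤ Σ_i P[A_i] ≤ 7·p = 7·(1/49) = 1/7.
Numerically: 1/7 ≈ 0.142857.
Is 1/7 < 1? YES.
Since P[∪ A_i] ≤ 1/7 < 1, the complement has P[∩ A_i^c] ≥ 1 − 1/7 = 6/7 > 0, so some outcome avoids every A_i.

7·p = 1/7 ≈ 0.142857; existence CERTIFIED by the union bound.


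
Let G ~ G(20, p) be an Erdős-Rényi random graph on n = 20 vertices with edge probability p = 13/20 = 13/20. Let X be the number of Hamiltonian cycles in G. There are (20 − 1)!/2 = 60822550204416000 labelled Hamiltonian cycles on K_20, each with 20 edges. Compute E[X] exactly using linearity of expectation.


K_20 has (20 − 1)!/2 = 60822550204416000 labelled Hamiltonian cycles.
For each such Hamiltonian cycle H, let X_H = 1 if all 20 edges of H are present in G. Then P[X_H = 1] = p^{20} = (13/20)^{20} = 19004963774880799438801/104857600000000000000000000.
By linearity: E[X] = Σ_H E[X_H] = 60822550204416000 · p^{20} = 60822550204416000 · 19004963774880799438801/104857600000000000000000000 = 282209561360057334695429506990221/25600000000000000000.
Numerically: E[X] ≈ 1.1024e+13.

E[X] = 60822550204416000 · (13/20)^{20} = 282209561360057334695429506990221/25600000000000000000 ≈ 1.1024e+13.


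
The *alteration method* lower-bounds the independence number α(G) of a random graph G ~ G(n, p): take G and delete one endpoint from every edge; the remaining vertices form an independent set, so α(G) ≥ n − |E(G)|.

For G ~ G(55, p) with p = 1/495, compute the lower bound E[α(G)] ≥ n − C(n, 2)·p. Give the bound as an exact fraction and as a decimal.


E[|E(G)|] = C(55, 2)·p = 1485 · (1/495) = 3.
E[α(G)] ≥ n − E[|E(G)|] = 55 − 3 = 52.
Numerically: ≈ 52.000000.
(This is only a lower bound; the true E[α(G)] may be larger.)

E[α(G)] ≥ 52 ≈ 52.000000.


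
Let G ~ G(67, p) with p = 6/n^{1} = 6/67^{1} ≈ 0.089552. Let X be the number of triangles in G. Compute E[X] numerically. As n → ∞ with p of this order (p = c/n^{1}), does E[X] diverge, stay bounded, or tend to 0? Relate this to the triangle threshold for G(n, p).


Number of potential triangles: C(67, 3) = 47905.
Each occurs with probability p³ ≈ (0.089552)³ ≈ 7.1817345e-04.
By linearity: E[X] = C(67, 3)·p³ ≈ 47905 · 7.1817345e-04 ≈ 34.40410.
Here α = 1, so p = 6/n is exactly at the triangle threshold p ~ 1/n. Asymptotically E[X] → c³/6 = 6³/6 = 36 ≈ 36.00000, a bounded constant. In this regime the triangle count is asymptotically Poisson(c³/6).

E[X] ≈ 34.40410; in regime p = Θ(1/n^{1}) E[X] stays bounded (at the triangle threshold p ~ 1/n).


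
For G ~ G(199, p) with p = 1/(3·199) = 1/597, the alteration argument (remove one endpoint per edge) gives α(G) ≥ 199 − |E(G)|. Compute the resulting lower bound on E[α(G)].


E[|E(G)|] = C(199, 2)·p = 19701 · (1/597) = 33.
E[α(G)] ≥ n − E[|E(G)|] = 199 − 33 = 166.
Numerically: ≈ 166.00000.
(This is only a lower bound; the true E[α(G)] may be larger.)

E[α(G)] ≥ 166 ≈ 166.00000.


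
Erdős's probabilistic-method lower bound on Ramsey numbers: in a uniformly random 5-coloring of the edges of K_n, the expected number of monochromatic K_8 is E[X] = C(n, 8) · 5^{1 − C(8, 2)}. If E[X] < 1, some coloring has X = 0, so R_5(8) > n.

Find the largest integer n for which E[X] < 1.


We need C(n, 8) · 5^{1 − 28} < 1, i.e. C(n, 8) < 5^{28 − 1} = 7450580596923828125.
Check values of n near the boundary:
  n = 857: C(857, 8) = 6983854138365964575; 6983854138365964575 < 7450580596923828125? YES
  n = 858: C(858, 8) = 7049584530256467771; 7049584530256467771 < 7450580596923828125? YES
  n = 859: C(859, 8) = 7115855595170747139; 7115855595170747139 < 7450580596923828125? YES
  n = 860: C(860, 8) = 7182671140665308145; 7182671140665308145 < 7450580596923828125? YES
  n = 861: C(861, 8) = 7250034996615275865; 7250034996615275865 < 7450580596923828125? YES
  n = 862: C(862, 8) = 7317951015318931845; 7317951015318931845 < 7450580596923828125? YES
  n = 863: C(863, 8) = 7386423071602617757; 7386423071602617757 < 7450580596923828125? YES
  n = 864: C(864, 8) = 7455455062926006708; 7455455062926006708 < 7450580596923828125? NO
  n = 865: C(865, 8) = 7525050909487743060; 7525050909487743060 < 7450580596923828125? NO
  n = 866: C(866, 8) = 7595214554331451620; 7595214554331451620 < 7450580596923828125? NO
The largest n with C(n, 8) < 7450580596923828125 is n = 863 (where E[X] = 7386423071602617757/7450580596923828125 ≈ 0.991389). Hence R_5(8) > 863, i.e. R_5(8) ≥ 864.

Largest n = 863; hence R_5(8) > 863.


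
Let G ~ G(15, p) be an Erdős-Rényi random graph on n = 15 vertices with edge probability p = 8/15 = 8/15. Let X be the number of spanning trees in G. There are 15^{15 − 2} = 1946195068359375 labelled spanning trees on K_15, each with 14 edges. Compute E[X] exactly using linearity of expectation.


K_15 has 15^{15 − 2} = 1946195068359375 labelled spanning trees.
For each such spanning tree H, let X_H = 1 if all 14 edges of H are present in G. Then P[X_H = 1] = p^{14} = (8/15)^{14} = 4398046511104/29192926025390625.
Summing the indicators: E[X] = Σ_H E[X_H] = 1946195068359375 · p^{14} = 1946195068359375 · 4398046511104/29192926025390625 = 4398046511104/15.
Numerically: E[X] ≈ 2.932e+11.

E[X] = 1946195068359375 · (8/15)^{14} = 4398046511104/15 ≈ 2.932e+11.


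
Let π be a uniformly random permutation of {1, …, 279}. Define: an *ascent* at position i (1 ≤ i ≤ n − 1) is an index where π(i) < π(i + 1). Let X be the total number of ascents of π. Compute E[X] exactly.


Write X = Σ X_I over i = 1, …, 278, with X_I the indicator of one ascent.
There are 278 indicators.
For each fixed i, the pair (π(i), π(i+1)) is a uniformly random ordered pair of distinct values from {1, …, 279}; by symmetry P[π(i) < π(i+1)] = 1/2.
By linearity: E[X] = 278 · (1/2) = (279 − 1) · (1/2) = 139 ≈ 139.0000.

E[X] = 139 = 139.0000.


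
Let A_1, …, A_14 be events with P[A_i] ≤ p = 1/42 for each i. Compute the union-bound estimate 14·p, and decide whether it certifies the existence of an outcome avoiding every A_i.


Union bound: P[∪_{i=1}^{14} A_i] ≤ Σ_i P[A_i] ≤ 14·p = 14·(1/42) = 1/3.
Numerically: 1/3 ≈ 0.333333.
Is 1/3 < 1? YES.
Since P[∪ A_i] ≤ 1/3 < 1, the complement has P[∩ A_i^c] ≥ 1 − 1/3 = 2/3 > 0, so some outcome avoids every A_i.

14·p = 1/3 ≈ 0.333333; existence CERTIFIED by the union bound.


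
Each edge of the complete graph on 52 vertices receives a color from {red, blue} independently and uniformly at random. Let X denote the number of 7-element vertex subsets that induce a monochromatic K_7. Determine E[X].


Let X = Σ_S X_S over the C(52, 7) = 133784560 subsets S of size 7, where X_S = 1 if the K_7 on S is monochromatic.
For a fixed S, the K_7 on S has C(7, 2) = 21 edges. P[all 21 edges red] = (1/2)^21, and likewise for blue, so P[monochromatic] = 2·(1/2)^21 = 2^{1 − 21} = 1/1048576.
By linearity: E[X] = C(52, 7) · 2^{1 − 21} = 133784560 · 1/1048576 = 8361535/65536.
Numerically: E[X] ≈ 127.58690.

E[X] = C(52,7)·2^(1−C(7,2)) = 8361535/65536 ≈ 127.58690.


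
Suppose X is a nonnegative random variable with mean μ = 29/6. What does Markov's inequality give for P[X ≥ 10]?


μ = E[X] = 29/6, a = 10.
Markov: P[X ≥ 10] ≤ μ/a = (29/6)/10 = 29/60.
Numerically: ≈ 0.483333.
(Since a = 10 > μ = 4.833333, the bound 29/60 is < 1 and informative.)

P[X ≥ 10] ≤ 29/60 ≈ 0.483333.


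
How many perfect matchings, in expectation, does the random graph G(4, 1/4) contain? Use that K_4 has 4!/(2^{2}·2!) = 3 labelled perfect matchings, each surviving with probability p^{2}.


K_4 has 4!/(2^{2}·2!) = 3 labelled perfect matchings.
For each such perfect matching H, let X_H = 1 if all 2 edges of H are present in G. Then P[X_H = 1] = p^{2} = (1/4)^{2} = 1/16.
By linearity: E[X] = Σ_H E[X_H] = 3 · p^{2} = 3 · 1/16 = 3/16.
Numerically: E[X] ≈ 0.1875.

E[X] = 3 · (1/4)^{2} = 3/16 ≈ 0.1875.


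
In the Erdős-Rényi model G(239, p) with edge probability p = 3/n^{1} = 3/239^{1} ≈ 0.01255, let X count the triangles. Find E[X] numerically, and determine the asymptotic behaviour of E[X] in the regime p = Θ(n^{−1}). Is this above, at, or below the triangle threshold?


Number of potential triangles: C(239, 3) = 2246839.
Each occurs with probability p³ ≈ (0.01255)³ ≈ 1.977744e-06.
By linearity: E[X] = C(239, 3)·p³ ≈ 2246839 · 1.977744e-06 ≈ 4.4437.
Here α = 1, so p = 3/n is exactly at the triangle threshold p ~ 1/n. Asymptotically E[X] → c³/6 = 3³/6 = 9/2 ≈ 4.5000, a bounded constant. In this regime the triangle count is asymptotically Poisson(c³/6).

E[X] ≈ 4.4437; in regime p = Θ(1/n^{1}) E[X] stays bounded (at the triangle threshold p ~ 1/n).


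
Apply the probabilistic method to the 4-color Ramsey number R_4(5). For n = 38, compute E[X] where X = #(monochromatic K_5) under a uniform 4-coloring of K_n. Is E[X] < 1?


E[X] = C(38, 5) · 4^{1 − 10} = 501942 · 4^{−9} = 501942/262144.
As a reduced fraction: E[X] = 250971/131072 ≈ 1.91476.
Is E[X] < 1? NO.
Since E[X] ≥ 1, the first-moment bound is inconclusive at n = 38; it does NOT by itself certify R_4(5) > 38.

E[X] = 250971/131072 ≈ 1.91476; E[X] ≥ 1; first-moment method inconclusive here.


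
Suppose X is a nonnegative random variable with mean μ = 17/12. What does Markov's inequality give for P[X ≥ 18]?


μ = E[X] = 17/12, a = 18.
Markov: P[X ≥ 18] ≤ μ/a = (17/12)/18 = 17/216.
Numerically: ≈ 0.078704.
(Since a = 18 > μ = 1.416667, the bound 17/216 is < 1 and informative.)

P[X ≥ 18] ≤ 17/216 ≈ 0.078704.


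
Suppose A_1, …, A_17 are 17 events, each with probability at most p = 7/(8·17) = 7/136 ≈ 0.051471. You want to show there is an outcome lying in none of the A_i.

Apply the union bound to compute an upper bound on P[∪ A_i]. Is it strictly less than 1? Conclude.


Union bound: P[∪_{i=1}^{17} A_i] ≤ Σ_i P[A_i] ≤ 17·p = 17·(7/136) = 7/8.
Numerically: 7/8 ≈ 0.875000.
Is 7/8 < 1? YES.
Since P[∪ A_i] ≤ 7/8 < 1, the complement has P[∩ A_i^c] ≥ 1 − 7/8 = 1/8 > 0, so some outcome avoids every A_i.

17·p = 7/8 ≈ 0.875000; existence CERTIFIED by the union bound.


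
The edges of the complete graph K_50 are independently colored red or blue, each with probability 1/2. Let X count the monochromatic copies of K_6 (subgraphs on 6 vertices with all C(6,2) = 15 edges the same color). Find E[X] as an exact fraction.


Let X = Σ_S X_S over the C(50, 6) = 15890700 subsets S of size 6, where X_S = 1 if the K_6 on S is monochromatic.
For a fixed S, the K_6 on S has C(6, 2) = 15 edges. P[all 15 edges red] = (1/2)^15, and likewise for blue, so P[monochromatic] = 2·(1/2)^15 = 2^{1 − 15} = 1/16384.
Summing: E[X] = C(50, 6) · 2^{1 − 15} = 15890700 · 1/16384 = 3972675/4096.
Numerically: E[X] ≈ 969.8914.

E[X] = C(50,6)·2^(1−C(6,2)) = 3972675/4096 ≈ 969.8914.


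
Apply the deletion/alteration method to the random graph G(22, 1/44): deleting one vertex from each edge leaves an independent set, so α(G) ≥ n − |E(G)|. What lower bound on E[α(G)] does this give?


E[|E(G)|] = C(22, 2)·p = 231 · (1/44) = 21/4.
E[α(G)] ≥ n − E[|E(G)|] = 22 − 21/4 = 67/4.
Numerically: ≈ 16.7500.
(This is only a lower bound; the true E[α(G)] may be larger.)

E[α(G)] ≥ 67/4 ≈ 16.7500.


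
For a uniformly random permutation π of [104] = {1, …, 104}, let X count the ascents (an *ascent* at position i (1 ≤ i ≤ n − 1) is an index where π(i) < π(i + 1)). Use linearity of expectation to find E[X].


Write X = Σ X_I over i = 1, …, 103, with X_I the indicator of one ascent.
There are 103 indicators.
For each fixed i, the pair (π(i), π(i+1)) is a uniformly random ordered pair of distinct values from {1, …, 104}; by symmetry P[π(i) < π(i+1)] = 1/2.
By linearity: E[X] = 103 · (1/2) = (104 − 1) · (1/2) = 103/2 ≈ 51.5000.

E[X] = 103/2 = 51.5000.
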